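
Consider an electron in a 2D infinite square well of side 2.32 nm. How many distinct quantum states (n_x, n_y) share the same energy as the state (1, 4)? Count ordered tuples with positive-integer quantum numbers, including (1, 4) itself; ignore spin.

The level has n_x² + n_y² = 17. The ordered positive-integer solutions are (1, 4), (4, 1).
That gives 2 states.

degeneracy = 2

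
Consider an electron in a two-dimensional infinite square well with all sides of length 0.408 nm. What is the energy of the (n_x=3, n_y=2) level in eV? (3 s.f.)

E = 29.4 eV

For a 2D rectangular well E = (h²/8m_e)·Σ n_i²/L_i² = (6.626×10^-34)²/(8·9.109×10^-31) · [3²/(0.408 nm)² + 2²/(0.408 nm)²].
Evaluating gives E = 4.705×10^-18 J = 29.4 eV.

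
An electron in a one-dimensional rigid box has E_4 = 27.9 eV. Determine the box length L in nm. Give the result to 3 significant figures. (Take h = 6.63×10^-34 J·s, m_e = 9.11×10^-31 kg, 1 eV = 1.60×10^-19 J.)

From E_n = n²h²/(8m_eL²), L = n·h/√(8m_eE_n).
E_4 = 27.9 eV = 4.464×10^-18 J, so L = 4·6.63×10^-34/√(8·9.11×10^-31·4.464×10^-18) = 4.65×10^-10 m = 0.465 nm.

L = 0.465 nm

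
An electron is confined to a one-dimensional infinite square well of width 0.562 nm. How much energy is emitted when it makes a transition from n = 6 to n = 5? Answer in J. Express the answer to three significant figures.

E_1 = h²/(8m_eL²) = 1.908×10^-19 J.
|ΔE| = |6² − 5²|·E_1 = 11·1.908×10^-19 J = 2.10×10^-18 J.

|ΔE| = 2.10×10^-18 J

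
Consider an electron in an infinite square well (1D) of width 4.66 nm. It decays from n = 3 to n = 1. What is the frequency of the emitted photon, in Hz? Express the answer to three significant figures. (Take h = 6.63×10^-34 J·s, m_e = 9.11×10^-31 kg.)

f = 3.35×10^13 Hz

E_1 = h²/(8m_eL²) = 2.777×10^-21 J and ΔE = (3² − 1²)E_1 = 2.222×10^-20 J.
f = ΔE/h = 2.222×10^-20/6.63×10^-34 = 3.35×10^13 Hz.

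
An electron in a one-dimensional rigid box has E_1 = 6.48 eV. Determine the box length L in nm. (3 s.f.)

L = 0.241 nm

From E_n = n²h²/(8m_eL²), L = n·h/√(8m_eE_n).
E_1 = 6.48 eV = 1.038×10^-18 J, so L = 1·6.626×10^-34/√(8·9.109×10^-31·1.038×10^-18) = 2.41×10^-10 m = 0.241 nm.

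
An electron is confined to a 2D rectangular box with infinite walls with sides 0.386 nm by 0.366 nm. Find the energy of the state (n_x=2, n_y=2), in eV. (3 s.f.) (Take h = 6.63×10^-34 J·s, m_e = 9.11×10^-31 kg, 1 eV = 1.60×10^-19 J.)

E = 21.4 eV

For a 2D rectangular well E = (h²/8m_e)·Σ n_i²/L_i² = (6.63×10^-34)²/(8·9.11×10^-31) · [2²/(0.386 nm)² + 2²/(0.366 nm)²].
Evaluating gives E = 3.420×10^-18 J = 21.4 eV.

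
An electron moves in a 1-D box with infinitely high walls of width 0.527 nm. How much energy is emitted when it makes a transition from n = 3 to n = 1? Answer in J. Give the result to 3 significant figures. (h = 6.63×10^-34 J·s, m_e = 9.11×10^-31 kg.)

|ΔE| = 1.74×10^-18 J

E_1 = h²/(8m_eL²) = 2.172×10^-19 J.
|ΔE| = |3² − 1²|·E_1 = 8·2.172×10^-19 J = 1.74×10^-18 J.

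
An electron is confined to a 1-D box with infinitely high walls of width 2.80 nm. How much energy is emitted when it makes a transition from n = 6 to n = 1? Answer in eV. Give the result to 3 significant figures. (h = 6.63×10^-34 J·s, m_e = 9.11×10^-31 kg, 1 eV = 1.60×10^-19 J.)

E_1 = h²/(8m_eL²) = 7.693×10^-21 J.
|ΔE| = |6² − 1²|·E_1 = 35·7.693×10^-21 J = 2.693×10^-19 J = 1.68 eV.

|ΔE| = 1.68 eV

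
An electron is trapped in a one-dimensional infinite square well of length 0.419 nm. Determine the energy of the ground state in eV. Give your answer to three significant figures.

For an infinite well E_n = n²h²/(8m_eL²), so E_1 = h²/(8m_eL²) = (6.626×10^-34)²/(8·9.109×10^-31·(4.19×10^-10 m)²) = 3.432×10^-19 J.
Converting, E_1 = 3.432×10^-19 J / (1.602×10^-19 J/eV) = 2.14 eV.

E_1 = 2.14 eV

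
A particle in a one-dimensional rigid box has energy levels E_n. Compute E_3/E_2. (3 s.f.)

E_n ∝ n², so E_3/E_2 = 3²/2² = 9/4 = 2.25.

2.25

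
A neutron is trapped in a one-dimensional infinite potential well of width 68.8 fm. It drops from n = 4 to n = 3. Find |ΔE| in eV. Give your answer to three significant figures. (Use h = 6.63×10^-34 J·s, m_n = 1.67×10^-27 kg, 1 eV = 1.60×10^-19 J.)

E_1 = h²/(8m_nL²) = 6.951×10^-15 J.
|ΔE| = |4² − 3²|·E_1 = 7·6.951×10^-15 J = 4.866×10^-14 J = 3.04×10^5 eV.

|ΔE| = 3.04×10^5 eV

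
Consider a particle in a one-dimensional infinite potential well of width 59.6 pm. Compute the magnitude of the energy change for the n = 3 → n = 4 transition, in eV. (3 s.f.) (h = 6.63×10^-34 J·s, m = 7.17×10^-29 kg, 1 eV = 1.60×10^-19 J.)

E_1 = h²/(8mL²) = 2.157×10^-19 J.
|ΔE| = |3² − 4²|·E_1 = 7·2.157×10^-19 J = 1.510×10^-18 J = 9.44 eV.

|ΔE| = 9.44 eV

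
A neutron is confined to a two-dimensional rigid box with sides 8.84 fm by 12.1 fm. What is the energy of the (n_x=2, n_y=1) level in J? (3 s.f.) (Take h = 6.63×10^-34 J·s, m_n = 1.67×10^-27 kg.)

E = 1.91×10^-12 J

For a 2D rectangular well E = (h²/8m_n)·Σ n_i²/L_i² = (6.63×10^-34)²/(8·1.67×10^-27) · [2²/(8.84 fm)² + 1²/(12.1 fm)²].
Evaluating gives E = 1.91×10^-12 J.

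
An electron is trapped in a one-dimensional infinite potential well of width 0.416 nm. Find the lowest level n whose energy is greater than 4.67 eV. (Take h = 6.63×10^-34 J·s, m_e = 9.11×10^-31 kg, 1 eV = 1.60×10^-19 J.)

n = 2

E_1 = h²/(8m_eL²) = 3.485×10^-19 J = 2.178 eV.
Need n² > 4.67/2.178 = 2.144, i.e. n > 1.464.
The smallest integer satisfying this is n = 2.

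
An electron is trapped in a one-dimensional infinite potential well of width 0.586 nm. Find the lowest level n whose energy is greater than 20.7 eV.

E_1 = h²/(8m_eL²) = 1.754×10^-19 J = 1.095 eV.
Need n² > 20.7/1.095 = 18.90, i.e. n > 4.347.
The smallest integer satisfying this is n = 5.

n = 5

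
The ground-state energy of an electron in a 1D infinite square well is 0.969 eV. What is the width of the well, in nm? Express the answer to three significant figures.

From E_n = n²h²/(8m_eL²), L = n·h/√(8m_eE_n).
E_1 = 0.969 eV = 1.552×10^-19 J, so L = 1·6.626×10^-34/√(8·9.109×10^-31·1.552×10^-19) = 6.23×10^-10 m = 0.623 nm.

L = 0.623 nm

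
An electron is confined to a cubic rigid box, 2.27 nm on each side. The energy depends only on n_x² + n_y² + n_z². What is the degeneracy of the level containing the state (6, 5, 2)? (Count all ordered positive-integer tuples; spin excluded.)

The level has n_x² + n_y² + n_z² = 65. The ordered positive-integer solutions are (2, 5, 6), (2, 6, 5), (5, 2, 6), (5, 6, 2), (6, 2, 5), (6, 5, 2).
That gives 6 states.

degeneracy = 6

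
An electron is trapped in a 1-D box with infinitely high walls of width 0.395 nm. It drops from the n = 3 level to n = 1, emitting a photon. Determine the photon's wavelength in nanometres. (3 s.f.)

λ = 64.3 nm

E_1 = h²/(8m_eL²) = 3.861×10^-19 J, so ΔE = (3² − 1²)E_1 = 3.089×10^-18 J.
λ = hc/ΔE = (6.626×10^-34·2.998×10^8)/3.089×10^-18 = 6.43×10^-8 m = 64.3 nm.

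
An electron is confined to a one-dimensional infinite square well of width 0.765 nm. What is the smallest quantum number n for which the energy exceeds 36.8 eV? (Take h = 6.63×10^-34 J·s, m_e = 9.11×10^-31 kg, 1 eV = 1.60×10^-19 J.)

n = 8

E_1 = h²/(8m_eL²) = 1.031×10^-19 J = 0.6444 eV.
Need n² > 36.8/0.6444 = 57.11, i.e. n > 7.557.
The smallest integer satisfying this is n = 8.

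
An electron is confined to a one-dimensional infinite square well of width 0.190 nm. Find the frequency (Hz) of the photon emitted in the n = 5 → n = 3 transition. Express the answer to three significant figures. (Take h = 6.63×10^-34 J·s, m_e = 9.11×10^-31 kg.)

E_1 = h²/(8m_eL²) = 1.671×10^-18 J and ΔE = (5² − 3²)E_1 = 2.674×10^-17 J.
f = ΔE/h = 2.674×10^-17/6.63×10^-34 = 4.03×10^16 Hz.

f = 4.03×10^16 Hz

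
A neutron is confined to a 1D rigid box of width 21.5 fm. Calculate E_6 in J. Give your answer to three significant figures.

For an infinite well E_n = n²h²/(8m_nL²), so E_1 = h²/(8m_nL²) = (6.626×10^-34)²/(8·1.675×10^-27·(2.15×10^-14 m)²) = 7.088×10^-14 J.
Then E_6 = 6²·E_1 = 36·7.088×10^-14 J = 2.55×10^-12 J.

E_6 = 2.55×10^-12 J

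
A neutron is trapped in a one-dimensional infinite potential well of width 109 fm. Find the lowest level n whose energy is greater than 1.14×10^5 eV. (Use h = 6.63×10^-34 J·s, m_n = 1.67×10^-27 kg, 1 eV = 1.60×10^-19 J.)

n = 3

E_1 = h²/(8m_nL²) = 2.769×10^-15 J = 1.731×10^4 eV.
Need n² > 1.14×10^5/1.731×10^4 = 6.586, i.e. n > 2.566.
The smallest integer satisfying this is n = 3.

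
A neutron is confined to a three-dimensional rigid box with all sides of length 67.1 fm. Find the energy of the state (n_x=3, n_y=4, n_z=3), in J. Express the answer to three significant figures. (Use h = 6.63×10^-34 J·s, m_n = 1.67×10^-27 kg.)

E = 2.48×10^-13 J

For a 3D rectangular well E = (h²/8m_n)·Σ n_i²/L_i² = (6.63×10^-34)²/(8·1.67×10^-27) · [3²/(67.1 fm)² + 4²/(67.1 fm)² + 3²/(67.1 fm)²].
Evaluating gives E = 2.48×10^-13 J.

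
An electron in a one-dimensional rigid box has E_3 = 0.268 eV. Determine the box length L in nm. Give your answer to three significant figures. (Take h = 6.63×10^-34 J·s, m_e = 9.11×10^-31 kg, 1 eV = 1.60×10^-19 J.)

From E_n = n²h²/(8m_eL²), L = n·h/√(8m_eE_n).
E_3 = 0.268 eV = 4.288×10^-20 J, so L = 3·6.63×10^-34/√(8·9.11×10^-31·4.288×10^-20) = 3.56×10^-9 m = 3.56 nm.

L = 3.56 nm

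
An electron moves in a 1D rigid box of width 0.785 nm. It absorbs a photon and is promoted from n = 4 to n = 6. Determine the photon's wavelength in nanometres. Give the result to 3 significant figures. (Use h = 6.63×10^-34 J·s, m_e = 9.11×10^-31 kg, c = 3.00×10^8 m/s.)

E_1 = h²/(8m_eL²) = 9.788×10^-20 J, so ΔE = (6² − 4²)E_1 = 1.958×10^-18 J.
λ = hc/ΔE = (6.63×10^-34·3.00×10^8)/1.958×10^-18 = 1.02×10^-7 m = 102 nm.

λ = 102 nm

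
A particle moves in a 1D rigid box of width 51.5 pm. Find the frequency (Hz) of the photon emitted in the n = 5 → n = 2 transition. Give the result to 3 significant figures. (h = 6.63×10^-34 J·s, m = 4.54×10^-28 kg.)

E_1 = h²/(8mL²) = 4.563×10^-20 J and ΔE = (5² − 2²)E_1 = 9.582×10^-19 J.
f = ΔE/h = 9.582×10^-19/6.63×10^-34 = 1.45×10^15 Hz.

f = 1.45×10^15 Hz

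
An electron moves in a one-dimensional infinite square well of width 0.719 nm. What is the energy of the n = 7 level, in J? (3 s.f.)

E_7 = 5.71×10^-18 J

For an infinite well E_n = n²h²/(8m_eL²), so E_1 = h²/(8m_eL²) = (6.626×10^-34)²/(8·9.109×10^-31·(7.19×10^-10 m)²) = 1.165×10^-19 J.
Then E_7 = 7²·E_1 = 49·1.165×10^-19 J = 5.71×10^-18 J.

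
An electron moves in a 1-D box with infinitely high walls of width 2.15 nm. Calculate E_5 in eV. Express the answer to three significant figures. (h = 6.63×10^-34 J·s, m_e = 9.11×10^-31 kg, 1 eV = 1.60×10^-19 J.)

E_5 = 2.04 eV

For an infinite well E_n = n²h²/(8m_eL²), so E_1 = h²/(8m_eL²) = (6.63×10^-34)²/(8·9.11×10^-31·(2.15×10^-9 m)²) = 1.305×10^-20 J.
Then E_5 = 5²·E_1 = 25·1.305×10^-20 J = 3.262×10^-19 J.
Converting, E_5 = 3.262×10^-19 J / (1.60×10^-19 J/eV) = 2.04 eV.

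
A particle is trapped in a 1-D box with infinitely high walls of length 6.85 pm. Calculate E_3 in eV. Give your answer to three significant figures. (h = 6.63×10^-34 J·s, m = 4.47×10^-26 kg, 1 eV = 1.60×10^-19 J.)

For an infinite well E_n = n²h²/(8mL²), so E_1 = h²/(8mL²) = (6.63×10^-34)²/(8·4.47×10^-26·(6.85×10^-12 m)²) = 2.620×10^-20 J.
Then E_3 = 3²·E_1 = 9·2.620×10^-20 J = 2.358×10^-19 J.
Converting, E_3 = 2.358×10^-19 J / (1.60×10^-19 J/eV) = 1.47 eV.

E_3 = 1.47 eV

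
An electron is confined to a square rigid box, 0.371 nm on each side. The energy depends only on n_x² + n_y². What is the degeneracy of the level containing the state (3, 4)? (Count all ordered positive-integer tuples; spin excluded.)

degeneracy = 2

The level has n_x² + n_y² = 25. The ordered positive-integer solutions are (3, 4), (4, 3).
That gives 2 states.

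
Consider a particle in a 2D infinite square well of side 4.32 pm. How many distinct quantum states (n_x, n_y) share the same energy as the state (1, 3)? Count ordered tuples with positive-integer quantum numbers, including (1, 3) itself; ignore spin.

The level has n_x² + n_y² = 10. The ordered positive-integer solutions are (1, 3), (3, 1).
That gives 2 states.

degeneracy = 2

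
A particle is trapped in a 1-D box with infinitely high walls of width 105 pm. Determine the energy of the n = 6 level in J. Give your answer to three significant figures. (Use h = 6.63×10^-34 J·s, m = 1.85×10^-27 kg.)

For an infinite well E_n = n²h²/(8mL²), so E_1 = h²/(8mL²) = (6.63×10^-34)²/(8·1.85×10^-27·(1.05×10^-10 m)²) = 2.694×10^-21 J.
Then E_6 = 6²·E_1 = 36·2.694×10^-21 J = 9.70×10^-20 J.

E_6 = 9.70×10^-20 J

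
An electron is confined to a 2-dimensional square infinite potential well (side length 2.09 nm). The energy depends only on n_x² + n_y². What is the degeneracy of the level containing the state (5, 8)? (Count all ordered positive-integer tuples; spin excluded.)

degeneracy = 2

The level has n_x² + n_y² = 89. The ordered positive-integer solutions are (5, 8), (8, 5).
That gives 2 states.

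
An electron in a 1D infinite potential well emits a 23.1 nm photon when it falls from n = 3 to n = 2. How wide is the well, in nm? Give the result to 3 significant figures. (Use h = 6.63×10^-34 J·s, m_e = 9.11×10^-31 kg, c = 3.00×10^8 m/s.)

L = 0.187 nm

The photon carries ΔE = hc/λ = 6.63×10^-34·3.00×10^8/2.31×10^-8 m = 8.610×10^-18 J.
Since ΔE = (3² − 2²)E_1, E_1 = 1.722×10^-18 J, and L = h/√(8m_eE_1) = 1.87×10^-10 m = 0.187 nm.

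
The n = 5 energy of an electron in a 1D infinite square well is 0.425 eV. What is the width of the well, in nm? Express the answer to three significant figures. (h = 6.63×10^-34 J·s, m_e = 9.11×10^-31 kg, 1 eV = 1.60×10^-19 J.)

From E_n = n²h²/(8m_eL²), L = n·h/√(8m_eE_n).
E_5 = 0.425 eV = 6.800×10^-20 J, so L = 5·6.63×10^-34/√(8·9.11×10^-31·6.800×10^-20) = 4.71×10^-9 m = 4.71 nm.

L = 4.71 nm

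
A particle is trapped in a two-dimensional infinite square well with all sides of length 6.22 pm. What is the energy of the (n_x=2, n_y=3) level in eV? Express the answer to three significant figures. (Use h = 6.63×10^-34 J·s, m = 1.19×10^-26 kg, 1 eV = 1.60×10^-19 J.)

For a 2D rectangular well E = (h²/8m)·Σ n_i²/L_i² = (6.63×10^-34)²/(8·1.19×10^-26) · [2²/(6.22 pm)² + 3²/(6.22 pm)²].
Evaluating gives E = 1.552×10^-18 J = 9.70 eV.

E = 9.70 eV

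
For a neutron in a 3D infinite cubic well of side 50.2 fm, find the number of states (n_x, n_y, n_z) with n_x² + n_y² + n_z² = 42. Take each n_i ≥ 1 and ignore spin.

degeneracy = 6

The level has n_x² + n_y² + n_z² = 42. The ordered positive-integer solutions are (1, 4, 5), (1, 5, 4), (4, 1, 5), (4, 5, 1), (5, 1, 4), (5, 4, 1).
That gives 6 states.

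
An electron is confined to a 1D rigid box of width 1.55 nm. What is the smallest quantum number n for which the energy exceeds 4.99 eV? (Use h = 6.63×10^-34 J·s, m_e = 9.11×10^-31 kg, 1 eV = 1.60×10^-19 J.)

E_1 = h²/(8m_eL²) = 2.510×10^-20 J = 0.1569 eV.
Need n² > 4.99/0.1569 = 31.80, i.e. n > 5.639.
The smallest integer satisfying this is n = 6.

n = 6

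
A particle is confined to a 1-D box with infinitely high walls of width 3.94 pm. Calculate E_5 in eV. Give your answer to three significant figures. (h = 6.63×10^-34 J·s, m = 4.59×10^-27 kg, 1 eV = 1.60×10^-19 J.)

E_5 = 120 eV

For an infinite well E_n = n²h²/(8mL²), so E_1 = h²/(8mL²) = (6.63×10^-34)²/(8·4.59×10^-27·(3.94×10^-12 m)²) = 7.711×10^-19 J.
Then E_5 = 5²·E_1 = 25·7.711×10^-19 J = 1.928×10^-17 J.
Converting, E_5 = 1.928×10^-17 J / (1.60×10^-19 J/eV) = 120 eV.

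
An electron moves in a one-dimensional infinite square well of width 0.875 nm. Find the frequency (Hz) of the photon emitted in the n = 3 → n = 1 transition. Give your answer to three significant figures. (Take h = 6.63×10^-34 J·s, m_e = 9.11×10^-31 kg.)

E_1 = h²/(8m_eL²) = 7.878×10^-20 J and ΔE = (3² − 1²)E_1 = 6.302×10^-19 J.
f = ΔE/h = 6.302×10^-19/6.63×10^-34 = 9.51×10^14 Hz.

f = 9.51×10^14 Hz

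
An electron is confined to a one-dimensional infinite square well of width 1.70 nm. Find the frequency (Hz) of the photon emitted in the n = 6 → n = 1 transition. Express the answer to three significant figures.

f = 1.10×10^15 Hz

E_1 = h²/(8m_eL²) = 2.085×10^-20 J and ΔE = (6² − 1²)E_1 = 7.298×10^-19 J.
f = ΔE/h = 7.298×10^-19/6.626×10^-34 = 1.10×10^15 Hz.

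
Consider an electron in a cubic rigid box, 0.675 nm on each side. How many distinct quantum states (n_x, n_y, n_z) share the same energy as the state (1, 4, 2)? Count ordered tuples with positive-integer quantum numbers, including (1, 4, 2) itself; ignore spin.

degeneracy = 6

The level has n_x² + n_y² + n_z² = 21. The ordered positive-integer solutions are (1, 2, 4), (1, 4, 2), (2, 1, 4), (2, 4, 1), (4, 1, 2), (4, 2, 1).
That gives 6 states.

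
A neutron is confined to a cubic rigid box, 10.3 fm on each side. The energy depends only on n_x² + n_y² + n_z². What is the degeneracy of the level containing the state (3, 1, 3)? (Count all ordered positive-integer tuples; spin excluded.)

The level has n_x² + n_y² + n_z² = 19. The ordered positive-integer solutions are (1, 3, 3), (3, 1, 3), (3, 3, 1).
That gives 3 states.

degeneracy = 3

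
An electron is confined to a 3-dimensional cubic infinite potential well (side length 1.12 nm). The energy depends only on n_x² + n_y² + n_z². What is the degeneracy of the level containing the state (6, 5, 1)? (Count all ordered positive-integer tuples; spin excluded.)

The level has n_x² + n_y² + n_z² = 62. The ordered positive-integer solutions are (1, 5, 6), (1, 6, 5), (2, 3, 7), (2, 7, 3), (3, 2, 7), (3, 7, 2), (5, 1, 6), (5, 6, 1), (6, 1, 5), (6, 5, 1), (7, 2, 3), (7, 3, 2).
That gives 12 states.

degeneracy = 12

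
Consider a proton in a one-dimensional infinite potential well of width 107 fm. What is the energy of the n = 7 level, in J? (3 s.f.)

E_7 = 1.40×10^-13 J

For an infinite well E_n = n²h²/(8m_pL²), so E_1 = h²/(8m_pL²) = (6.626×10^-34)²/(8·1.673×10^-27·(1.07×10^-13 m)²) = 2.865×10^-15 J.
Then E_7 = 7²·E_1 = 49·2.865×10^-15 J = 1.40×10^-13 J.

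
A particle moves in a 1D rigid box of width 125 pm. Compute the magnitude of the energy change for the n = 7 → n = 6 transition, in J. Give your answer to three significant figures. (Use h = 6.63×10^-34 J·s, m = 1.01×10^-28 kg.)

E_1 = h²/(8mL²) = 3.482×10^-20 J.
|ΔE| = |7² − 6²|·E_1 = 13·3.482×10^-20 J = 4.53×10^-19 J.

|ΔE| = 4.53×10^-19 J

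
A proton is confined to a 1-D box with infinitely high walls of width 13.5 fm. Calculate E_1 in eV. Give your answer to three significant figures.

E_1 = 1.12×10^6 eV

For an infinite well E_n = n²h²/(8m_pL²), so E_1 = h²/(8m_pL²) = (6.626×10^-34)²/(8·1.673×10^-27·(1.35×10^-14 m)²) = 1.800×10^-13 J.
Converting, E_1 = 1.800×10^-13 J / (1.602×10^-19 J/eV) = 1.12×10^6 eV.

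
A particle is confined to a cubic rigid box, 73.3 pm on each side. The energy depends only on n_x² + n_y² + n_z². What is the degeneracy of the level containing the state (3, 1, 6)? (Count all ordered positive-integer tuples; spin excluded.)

degeneracy = 6

The level has n_x² + n_y² + n_z² = 46. The ordered positive-integer solutions are (1, 3, 6), (1, 6, 3), (3, 1, 6), (3, 6, 1), (6, 1, 3), (6, 3, 1).
That gives 6 states.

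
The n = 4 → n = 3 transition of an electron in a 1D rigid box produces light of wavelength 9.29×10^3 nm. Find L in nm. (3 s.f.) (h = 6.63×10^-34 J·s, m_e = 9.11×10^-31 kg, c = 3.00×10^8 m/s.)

L = 4.44 nm

The photon carries ΔE = hc/λ = 6.63×10^-34·3.00×10^8/9.29×10^-6 m = 2.141×10^-20 J.
Since ΔE = (4² − 3²)E_1, E_1 = 3.059×10^-21 J, and L = h/√(8m_eE_1) = 4.44×10^-9 m = 4.44 nm.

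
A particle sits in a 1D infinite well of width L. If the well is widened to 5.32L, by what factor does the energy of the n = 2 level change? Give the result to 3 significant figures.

0.0353

E_n ∝ 1/L², so the energy scales by 1/5.32² = 0.0353.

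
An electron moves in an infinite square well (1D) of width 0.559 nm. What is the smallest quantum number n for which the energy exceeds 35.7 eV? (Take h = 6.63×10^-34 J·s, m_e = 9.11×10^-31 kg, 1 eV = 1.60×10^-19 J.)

E_1 = h²/(8m_eL²) = 1.930×10^-19 J = 1.206 eV.
Need n² > 35.7/1.206 = 29.60, i.e. n > 5.441.
The smallest integer satisfying this is n = 6.

n = 6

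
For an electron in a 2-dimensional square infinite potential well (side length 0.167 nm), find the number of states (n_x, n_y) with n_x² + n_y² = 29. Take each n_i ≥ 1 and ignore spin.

The level has n_x² + n_y² = 29. The ordered positive-integer solutions are (2, 5), (5, 2).
That gives 2 states.

degeneracy = 2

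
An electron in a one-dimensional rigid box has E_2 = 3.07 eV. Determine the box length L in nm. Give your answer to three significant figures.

L = 0.700 nm

From E_n = n²h²/(8m_eL²), L = n·h/√(8m_eE_n).
E_2 = 3.07 eV = 4.918×10^-19 J, so L = 2·6.626×10^-34/√(8·9.109×10^-31·4.918×10^-19) = 7.00×10^-10 m = 0.700 nm.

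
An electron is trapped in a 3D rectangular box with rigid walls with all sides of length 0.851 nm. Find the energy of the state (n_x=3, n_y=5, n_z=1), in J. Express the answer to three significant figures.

For a 3D rectangular well E = (h²/8m_e)·Σ n_i²/L_i² = (6.626×10^-34)²/(8·9.109×10^-31) · [3²/(0.851 nm)² + 5²/(0.851 nm)² + 1²/(0.851 nm)²].
Evaluating gives E = 2.91×10^-18 J.

E = 2.91×10^-18 J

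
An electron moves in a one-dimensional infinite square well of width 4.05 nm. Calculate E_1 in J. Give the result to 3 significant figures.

E_1 = 3.67×10^-21 J

For an infinite well E_n = n²h²/(8m_eL²), so E_1 = h²/(8m_eL²) = (6.626×10^-34)²/(8·9.109×10^-31·(4.05×10^-9 m)²) = 3.673×10^-21 J.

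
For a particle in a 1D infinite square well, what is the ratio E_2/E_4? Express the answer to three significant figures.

E_n ∝ n², so E_2/E_4 = 2²/4² = 4/16 = 0.250.

0.250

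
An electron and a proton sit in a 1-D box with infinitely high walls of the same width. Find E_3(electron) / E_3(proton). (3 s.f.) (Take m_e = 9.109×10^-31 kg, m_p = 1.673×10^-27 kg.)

1.84×10^3

E_n ∝ 1/m at fixed n and L, so the ratio is m_p/m_e = 1.673×10^-27/9.109×10^-31 = 1.84×10^3.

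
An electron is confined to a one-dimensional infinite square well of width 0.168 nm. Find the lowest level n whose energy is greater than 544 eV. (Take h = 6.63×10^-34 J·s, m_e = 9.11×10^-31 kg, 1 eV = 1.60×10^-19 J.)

n = 7

E_1 = h²/(8m_eL²) = 2.137×10^-18 J = 13.36 eV.
Need n² > 544/13.36 = 40.72, i.e. n > 6.381.
The smallest integer satisfying this is n = 7.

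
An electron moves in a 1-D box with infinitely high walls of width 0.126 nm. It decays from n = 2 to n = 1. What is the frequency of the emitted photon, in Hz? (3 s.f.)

f = 1.72×10^16 Hz

E_1 = h²/(8m_eL²) = 3.795×10^-18 J and ΔE = (2² − 1²)E_1 = 1.139×10^-17 J.
f = ΔE/h = 1.139×10^-17/6.626×10^-34 = 1.72×10^16 Hz.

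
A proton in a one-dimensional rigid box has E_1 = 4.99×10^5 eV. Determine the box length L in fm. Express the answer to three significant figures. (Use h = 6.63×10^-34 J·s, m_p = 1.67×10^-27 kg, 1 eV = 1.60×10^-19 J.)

L = 20.3 fm

From E_n = n²h²/(8m_pL²), L = n·h/√(8m_pE_n).
E_1 = 4.99×10^5 eV = 7.984×10^-14 J, so L = 1·6.63×10^-34/√(8·1.67×10^-27·7.984×10^-14) = 2.03×10^-14 m = 20.3 fm.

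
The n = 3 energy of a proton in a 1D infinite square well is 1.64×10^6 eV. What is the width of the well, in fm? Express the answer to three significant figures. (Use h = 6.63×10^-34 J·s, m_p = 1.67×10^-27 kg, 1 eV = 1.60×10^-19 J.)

From E_n = n²h²/(8m_pL²), L = n·h/√(8m_pE_n).
E_3 = 1.64×10^6 eV = 2.624×10^-13 J, so L = 3·6.63×10^-34/√(8·1.67×10^-27·2.624×10^-13) = 3.36×10^-14 m = 33.6 fm.

L = 33.6 fm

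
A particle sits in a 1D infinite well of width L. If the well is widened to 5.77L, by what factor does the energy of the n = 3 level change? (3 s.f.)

0.0300

E_n ∝ 1/L², so the energy scales by 1/5.77² = 0.0300.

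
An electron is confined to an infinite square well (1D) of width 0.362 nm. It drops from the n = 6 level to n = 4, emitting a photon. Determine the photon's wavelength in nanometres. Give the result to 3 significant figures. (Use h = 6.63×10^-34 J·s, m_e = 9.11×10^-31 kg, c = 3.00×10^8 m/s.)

λ = 21.6 nm

E_1 = h²/(8m_eL²) = 4.603×10^-19 J, so ΔE = (6² − 4²)E_1 = 9.206×10^-18 J.
λ = hc/ΔE = (6.63×10^-34·3.00×10^8)/9.206×10^-18 = 2.16×10^-8 m = 21.6 nm.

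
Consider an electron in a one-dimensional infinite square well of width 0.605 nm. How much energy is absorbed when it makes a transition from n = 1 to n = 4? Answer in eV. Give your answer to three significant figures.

|ΔE| = 15.4 eV

E_1 = h²/(8m_eL²) = 1.646×10^-19 J.
|ΔE| = |1² − 4²|·E_1 = 15·1.646×10^-19 J = 2.469×10^-18 J = 15.4 eV.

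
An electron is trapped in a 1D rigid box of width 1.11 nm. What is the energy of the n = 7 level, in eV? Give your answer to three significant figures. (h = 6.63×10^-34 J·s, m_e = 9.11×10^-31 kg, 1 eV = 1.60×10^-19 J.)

For an infinite well E_n = n²h²/(8m_eL²), so E_1 = h²/(8m_eL²) = (6.63×10^-34)²/(8·9.11×10^-31·(1.11×10^-9 m)²) = 4.895×10^-20 J.
Then E_7 = 7²·E_1 = 49·4.895×10^-20 J = 2.399×10^-18 J.
Converting, E_7 = 2.399×10^-18 J / (1.60×10^-19 J/eV) = 15.0 eV.

E_7 = 15.0 eV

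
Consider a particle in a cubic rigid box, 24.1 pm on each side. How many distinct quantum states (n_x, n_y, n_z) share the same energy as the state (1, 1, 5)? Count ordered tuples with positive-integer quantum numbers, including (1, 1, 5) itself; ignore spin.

degeneracy = 4

The level has n_x² + n_y² + n_z² = 27. The ordered positive-integer solutions are (1, 1, 5), (1, 5, 1), (3, 3, 3), (5, 1, 1).
That gives 4 states.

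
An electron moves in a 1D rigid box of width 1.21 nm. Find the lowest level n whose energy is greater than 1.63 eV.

E_1 = h²/(8m_eL²) = 4.115×10^-20 J = 0.2569 eV.
Need n² > 1.63/0.2569 = 6.345, i.e. n > 2.519.
The smallest integer satisfying this is n = 3.

n = 3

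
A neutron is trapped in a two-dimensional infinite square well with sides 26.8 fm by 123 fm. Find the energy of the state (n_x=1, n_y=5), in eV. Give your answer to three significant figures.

E = 6.23×10^5 eV

For a 2D rectangular well E = (h²/8m_n)·Σ n_i²/L_i² = (6.626×10^-34)²/(8·1.675×10^-27) · [1²/(26.8 fm)² + 5²/(123 fm)²].
Evaluating gives E = 9.976×10^-14 J = 6.23×10^5 eV.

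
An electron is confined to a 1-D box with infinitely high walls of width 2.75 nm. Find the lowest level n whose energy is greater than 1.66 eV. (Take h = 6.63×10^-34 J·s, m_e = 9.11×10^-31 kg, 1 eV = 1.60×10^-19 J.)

n = 6

E_1 = h²/(8m_eL²) = 7.975×10^-21 J = 0.04984 eV.
Need n² > 1.66/0.04984 = 33.31, i.e. n > 5.771.
The smallest integer satisfying this is n = 6.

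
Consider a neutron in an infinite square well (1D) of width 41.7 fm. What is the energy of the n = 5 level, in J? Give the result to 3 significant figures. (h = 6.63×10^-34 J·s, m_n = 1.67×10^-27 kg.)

For an infinite well E_n = n²h²/(8m_nL²), so E_1 = h²/(8m_nL²) = (6.63×10^-34)²/(8·1.67×10^-27·(4.17×10^-14 m)²) = 1.892×10^-14 J.
Then E_5 = 5²·E_1 = 25·1.892×10^-14 J = 4.73×10^-13 J.

E_5 = 4.73×10^-13 J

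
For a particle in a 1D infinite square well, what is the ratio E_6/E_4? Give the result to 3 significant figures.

2.25

E_n ∝ n², so E_6/E_4 = 6²/4² = 36/16 = 2.25.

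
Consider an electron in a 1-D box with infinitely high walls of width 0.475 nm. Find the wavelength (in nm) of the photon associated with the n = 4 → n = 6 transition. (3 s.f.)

E_1 = h²/(8m_eL²) = 2.670×10^-19 J, so ΔE = (6² − 4²)E_1 = 5.340×10^-18 J.
λ = hc/ΔE = (6.626×10^-34·2.998×10^8)/5.340×10^-18 = 3.72×10^-8 m = 37.2 nm.

λ = 37.2 nm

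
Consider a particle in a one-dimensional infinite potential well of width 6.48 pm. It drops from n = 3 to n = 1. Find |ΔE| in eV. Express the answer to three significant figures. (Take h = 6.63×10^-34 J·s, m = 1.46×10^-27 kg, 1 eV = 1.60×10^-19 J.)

|ΔE| = 44.8 eV

E_1 = h²/(8mL²) = 8.963×10^-19 J.
|ΔE| = |3² − 1²|·E_1 = 8·8.963×10^-19 J = 7.170×10^-18 J = 44.8 eV.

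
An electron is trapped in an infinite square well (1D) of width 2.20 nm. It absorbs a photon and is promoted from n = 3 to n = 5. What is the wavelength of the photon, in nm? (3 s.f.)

λ = 997 nm

E_1 = h²/(8m_eL²) = 1.245×10^-20 J, so ΔE = (5² − 3²)E_1 = 1.992×10^-19 J.
λ = hc/ΔE = (6.626×10^-34·2.998×10^8)/1.992×10^-19 = 9.97×10^-7 m = 997 nm.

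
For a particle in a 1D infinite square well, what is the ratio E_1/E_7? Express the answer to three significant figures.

0.0204

E_n ∝ n², so E_1/E_7 = 1²/7² = 1/49 = 0.0204.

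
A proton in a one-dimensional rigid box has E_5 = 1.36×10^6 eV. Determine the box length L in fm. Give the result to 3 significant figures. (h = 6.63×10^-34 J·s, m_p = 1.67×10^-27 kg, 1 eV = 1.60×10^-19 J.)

L = 61.5 fm

From E_n = n²h²/(8m_pL²), L = n·h/√(8m_pE_n).
E_5 = 1.36×10^6 eV = 2.176×10^-13 J, so L = 5·6.63×10^-34/√(8·1.67×10^-27·2.176×10^-13) = 6.15×10^-14 m = 61.5 fm.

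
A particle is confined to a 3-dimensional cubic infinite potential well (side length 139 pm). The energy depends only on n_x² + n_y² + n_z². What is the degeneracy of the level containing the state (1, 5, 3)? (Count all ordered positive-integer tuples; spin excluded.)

degeneracy = 6

The level has n_x² + n_y² + n_z² = 35. The ordered positive-integer solutions are (1, 3, 5), (1, 5, 3), (3, 1, 5), (3, 5, 1), (5, 1, 3), (5, 3, 1).
That gives 6 states.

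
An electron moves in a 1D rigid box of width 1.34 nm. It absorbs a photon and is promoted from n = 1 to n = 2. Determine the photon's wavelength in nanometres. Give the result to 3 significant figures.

E_1 = h²/(8m_eL²) = 3.355×10^-20 J, so ΔE = (2² − 1²)E_1 = 1.006×10^-19 J.
λ = hc/ΔE = (6.626×10^-34·2.998×10^8)/1.006×10^-19 = 1.97×10^-6 m = 1.97×10^3 nm.

λ = 1.97×10^3 nm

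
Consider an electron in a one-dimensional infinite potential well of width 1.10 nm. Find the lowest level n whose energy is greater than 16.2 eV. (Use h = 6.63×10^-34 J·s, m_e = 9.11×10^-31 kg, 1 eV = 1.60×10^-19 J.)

n = 8

E_1 = h²/(8m_eL²) = 4.985×10^-20 J = 0.3116 eV.
Need n² > 16.2/0.3116 = 51.99, i.e. n > 7.210.
The smallest integer satisfying this is n = 8.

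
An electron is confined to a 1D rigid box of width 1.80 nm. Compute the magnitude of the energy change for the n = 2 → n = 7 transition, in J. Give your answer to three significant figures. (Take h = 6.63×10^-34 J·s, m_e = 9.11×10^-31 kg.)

E_1 = h²/(8m_eL²) = 1.862×10^-20 J.
|ΔE| = |2² − 7²|·E_1 = 45·1.862×10^-20 J = 8.38×10^-19 J.

|ΔE| = 8.38×10^-19 J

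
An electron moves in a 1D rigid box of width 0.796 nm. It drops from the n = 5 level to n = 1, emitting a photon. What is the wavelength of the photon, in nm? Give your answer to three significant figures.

λ = 87.0 nm

E_1 = h²/(8m_eL²) = 9.509×10^-20 J, so ΔE = (5² − 1²)E_1 = 2.282×10^-18 J.
λ = hc/ΔE = (6.626×10^-34·2.998×10^8)/2.282×10^-18 = 8.70×10^-8 m = 87.0 nm.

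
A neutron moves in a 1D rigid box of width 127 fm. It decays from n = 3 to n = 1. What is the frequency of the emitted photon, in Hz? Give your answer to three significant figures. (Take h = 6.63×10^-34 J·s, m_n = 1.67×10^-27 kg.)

E_1 = h²/(8m_nL²) = 2.040×10^-15 J and ΔE = (3² − 1²)E_1 = 1.632×10^-14 J.
f = ΔE/h = 1.632×10^-14/6.63×10^-34 = 2.46×10^19 Hz.

f = 2.46×10^19 Hz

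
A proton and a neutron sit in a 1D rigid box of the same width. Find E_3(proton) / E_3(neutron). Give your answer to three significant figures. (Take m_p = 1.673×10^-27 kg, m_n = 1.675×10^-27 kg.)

1.00

E_n ∝ 1/m at fixed n and L, so the ratio is m_n/m_p = 1.675×10^-27/1.673×10^-27 = 1.00.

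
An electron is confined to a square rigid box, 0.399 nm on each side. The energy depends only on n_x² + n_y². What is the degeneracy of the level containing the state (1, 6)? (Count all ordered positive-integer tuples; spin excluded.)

The level has n_x² + n_y² = 37. The ordered positive-integer solutions are (1, 6), (6, 1).
That gives 2 states.

degeneracy = 2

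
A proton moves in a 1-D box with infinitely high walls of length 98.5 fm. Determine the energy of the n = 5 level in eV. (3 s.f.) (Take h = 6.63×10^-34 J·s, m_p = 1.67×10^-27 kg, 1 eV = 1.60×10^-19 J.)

For an infinite well E_n = n²h²/(8m_pL²), so E_1 = h²/(8m_pL²) = (6.63×10^-34)²/(8·1.67×10^-27·(9.85×10^-14 m)²) = 3.391×10^-15 J.
Then E_5 = 5²·E_1 = 25·3.391×10^-15 J = 8.477×10^-14 J.
Converting, E_5 = 8.477×10^-14 J / (1.60×10^-19 J/eV) = 5.30×10^5 eV.

E_5 = 5.30×10^5 eV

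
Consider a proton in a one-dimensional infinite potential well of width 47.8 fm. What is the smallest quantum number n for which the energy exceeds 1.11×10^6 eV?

E_1 = h²/(8m_pL²) = 1.436×10^-14 J = 8.964×10^4 eV.
Need n² > 1.11×10^6/8.964×10^4 = 12.38, i.e. n > 3.519.
The smallest integer satisfying this is n = 4.

n = 4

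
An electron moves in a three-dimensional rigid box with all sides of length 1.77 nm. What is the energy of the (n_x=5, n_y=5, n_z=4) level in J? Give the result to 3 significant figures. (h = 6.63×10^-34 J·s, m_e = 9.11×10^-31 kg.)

E = 1.27×10^-18 J

For a 3D rectangular well E = (h²/8m_e)·Σ n_i²/L_i² = (6.63×10^-34)²/(8·9.11×10^-31) · [5²/(1.77 nm)² + 5²/(1.77 nm)² + 4²/(1.77 nm)²].
Evaluating gives E = 1.27×10^-18 J.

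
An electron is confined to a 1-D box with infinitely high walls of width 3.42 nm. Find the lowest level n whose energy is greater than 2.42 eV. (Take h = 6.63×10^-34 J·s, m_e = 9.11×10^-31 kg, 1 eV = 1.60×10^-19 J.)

n = 9

E_1 = h²/(8m_eL²) = 5.157×10^-21 J = 0.03223 eV.
Need n² > 2.42/0.03223 = 75.09, i.e. n > 8.665.
The smallest integer satisfying this is n = 9.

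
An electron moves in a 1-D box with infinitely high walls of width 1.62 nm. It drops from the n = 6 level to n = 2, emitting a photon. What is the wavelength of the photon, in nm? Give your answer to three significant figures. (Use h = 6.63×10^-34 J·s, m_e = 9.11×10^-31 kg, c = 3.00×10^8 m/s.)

λ = 270 nm

E_1 = h²/(8m_eL²) = 2.298×10^-20 J, so ΔE = (6² − 2²)E_1 = 7.354×10^-19 J.
λ = hc/ΔE = (6.63×10^-34·3.00×10^8)/7.354×10^-19 = 2.70×10^-7 m = 270 nm.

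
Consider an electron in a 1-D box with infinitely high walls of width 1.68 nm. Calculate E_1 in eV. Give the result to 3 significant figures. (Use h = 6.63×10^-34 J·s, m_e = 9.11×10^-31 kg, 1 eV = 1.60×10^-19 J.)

E_1 = 0.134 eV

For an infinite well E_n = n²h²/(8m_eL²), so E_1 = h²/(8m_eL²) = (6.63×10^-34)²/(8·9.11×10^-31·(1.68×10^-9 m)²) = 2.137×10^-20 J.
Converting, E_1 = 2.137×10^-20 J / (1.60×10^-19 J/eV) = 0.134 eV.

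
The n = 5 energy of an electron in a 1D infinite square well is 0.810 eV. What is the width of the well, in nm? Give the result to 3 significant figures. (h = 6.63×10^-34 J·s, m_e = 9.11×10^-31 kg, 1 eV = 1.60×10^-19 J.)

L = 3.41 nm

From E_n = n²h²/(8m_eL²), L = n·h/√(8m_eE_n).
E_5 = 0.810 eV = 1.296×10^-19 J, so L = 5·6.63×10^-34/√(8·9.11×10^-31·1.296×10^-19) = 3.41×10^-9 m = 3.41 nm.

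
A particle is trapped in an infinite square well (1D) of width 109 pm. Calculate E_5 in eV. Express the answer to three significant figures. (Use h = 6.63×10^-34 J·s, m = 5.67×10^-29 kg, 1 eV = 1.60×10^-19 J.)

E_5 = 12.7 eV

For an infinite well E_n = n²h²/(8mL²), so E_1 = h²/(8mL²) = (6.63×10^-34)²/(8·5.67×10^-29·(1.09×10^-10 m)²) = 8.156×10^-20 J.
Then E_5 = 5²·E_1 = 25·8.156×10^-20 J = 2.039×10^-18 J.
Converting, E_5 = 2.039×10^-18 J / (1.60×10^-19 J/eV) = 12.7 eV.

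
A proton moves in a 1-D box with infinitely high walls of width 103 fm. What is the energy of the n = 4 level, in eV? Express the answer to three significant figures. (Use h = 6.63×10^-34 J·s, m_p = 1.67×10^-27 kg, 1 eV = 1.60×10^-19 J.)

For an infinite well E_n = n²h²/(8m_pL²), so E_1 = h²/(8m_pL²) = (6.63×10^-34)²/(8·1.67×10^-27·(1.03×10^-13 m)²) = 3.101×10^-15 J.
Then E_4 = 4²·E_1 = 16·3.101×10^-15 J = 4.962×10^-14 J.
Converting, E_4 = 4.962×10^-14 J / (1.60×10^-19 J/eV) = 3.10×10^5 eV.

E_4 = 3.10×10^5 eV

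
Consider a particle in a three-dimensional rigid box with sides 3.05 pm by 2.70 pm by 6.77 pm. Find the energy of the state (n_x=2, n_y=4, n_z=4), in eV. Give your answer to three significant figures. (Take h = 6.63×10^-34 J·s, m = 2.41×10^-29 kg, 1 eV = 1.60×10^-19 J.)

For a 3D rectangular well E = (h²/8m)·Σ n_i²/L_i² = (6.63×10^-34)²/(8·2.41×10^-29) · [2²/(3.05 pm)² + 4²/(2.70 pm)² + 4²/(6.77 pm)²].
Evaluating gives E = 6.780×10^-15 J = 4.24×10^4 eV.

E = 4.24×10^4 eV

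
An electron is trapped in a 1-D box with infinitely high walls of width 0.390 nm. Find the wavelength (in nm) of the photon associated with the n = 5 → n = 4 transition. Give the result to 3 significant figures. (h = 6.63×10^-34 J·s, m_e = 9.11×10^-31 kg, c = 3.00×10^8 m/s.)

E_1 = h²/(8m_eL²) = 3.965×10^-19 J, so ΔE = (5² − 4²)E_1 = 3.568×10^-18 J.
λ = hc/ΔE = (6.63×10^-34·3.00×10^8)/3.568×10^-18 = 5.57×10^-8 m = 55.7 nm.

λ = 55.7 nm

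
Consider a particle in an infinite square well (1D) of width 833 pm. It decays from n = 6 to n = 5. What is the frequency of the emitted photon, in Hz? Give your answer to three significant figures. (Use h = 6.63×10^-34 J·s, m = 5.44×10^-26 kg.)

f = 2.42×10^10 Hz

E_1 = h²/(8mL²) = 1.456×10^-24 J and ΔE = (6² − 5²)E_1 = 1.602×10^-23 J.
f = ΔE/h = 1.602×10^-23/6.63×10^-34 = 2.42×10^10 Hz.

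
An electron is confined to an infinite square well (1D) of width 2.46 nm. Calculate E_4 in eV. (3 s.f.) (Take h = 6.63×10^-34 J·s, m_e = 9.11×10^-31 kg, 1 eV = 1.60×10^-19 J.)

E_4 = 0.997 eV

For an infinite well E_n = n²h²/(8m_eL²), so E_1 = h²/(8m_eL²) = (6.63×10^-34)²/(8·9.11×10^-31·(2.46×10^-9 m)²) = 9.967×10^-21 J.
Then E_4 = 4²·E_1 = 16·9.967×10^-21 J = 1.595×10^-19 J.
Converting, E_4 = 1.595×10^-19 J / (1.60×10^-19 J/eV) = 0.997 eV.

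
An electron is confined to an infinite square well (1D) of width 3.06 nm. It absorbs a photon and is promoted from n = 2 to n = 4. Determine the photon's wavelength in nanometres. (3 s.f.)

λ = 2.57×10^3 nm

E_1 = h²/(8m_eL²) = 6.434×10^-21 J, so ΔE = (4² − 2²)E_1 = 7.721×10^-20 J.
λ = hc/ΔE = (6.626×10^-34·2.998×10^8)/7.721×10^-20 = 2.57×10^-6 m = 2.57×10^3 nm.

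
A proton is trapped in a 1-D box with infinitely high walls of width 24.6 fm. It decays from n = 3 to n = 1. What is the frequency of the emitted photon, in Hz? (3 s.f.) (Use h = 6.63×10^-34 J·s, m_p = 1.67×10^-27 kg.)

f = 6.56×10^20 Hz

E_1 = h²/(8m_pL²) = 5.437×10^-14 J and ΔE = (3² − 1²)E_1 = 4.350×10^-13 J.
f = ΔE/h = 4.350×10^-13/6.63×10^-34 = 6.56×10^20 Hz.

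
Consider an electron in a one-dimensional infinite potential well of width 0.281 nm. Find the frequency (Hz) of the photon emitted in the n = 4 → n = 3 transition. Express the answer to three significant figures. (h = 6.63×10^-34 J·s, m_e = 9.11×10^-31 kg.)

E_1 = h²/(8m_eL²) = 7.638×10^-19 J and ΔE = (4² − 3²)E_1 = 5.347×10^-18 J.
f = ΔE/h = 5.347×10^-18/6.63×10^-34 = 8.06×10^15 Hz.

f = 8.06×10^15 Hz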